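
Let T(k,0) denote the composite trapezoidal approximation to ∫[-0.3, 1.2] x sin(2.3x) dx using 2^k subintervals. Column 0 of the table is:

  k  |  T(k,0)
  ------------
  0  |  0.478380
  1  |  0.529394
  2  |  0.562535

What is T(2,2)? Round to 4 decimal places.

T(1,1) = 0.529394 + (0.529394 − 0.478380)/3 = 0.546399
T(2,1) = 0.562535 + (0.562535 − 0.529394)/3 = 0.573582
T(2,2) = (16·0.573582 − 0.546399) / 15 = 0.575394

0.5754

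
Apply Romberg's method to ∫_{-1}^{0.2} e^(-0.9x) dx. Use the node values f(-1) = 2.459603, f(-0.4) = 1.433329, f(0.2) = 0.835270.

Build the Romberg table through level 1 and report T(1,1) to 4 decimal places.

1.8056

T(0,0) (trapezoid, 1 panel, h=1.2000): 1.976924
T(1,0) (trapezoid, 2 panels, h=0.6000): 1.848459
T(1,1) = 1.848459 + (1.848459 − 1.976924)/3 = 1.805637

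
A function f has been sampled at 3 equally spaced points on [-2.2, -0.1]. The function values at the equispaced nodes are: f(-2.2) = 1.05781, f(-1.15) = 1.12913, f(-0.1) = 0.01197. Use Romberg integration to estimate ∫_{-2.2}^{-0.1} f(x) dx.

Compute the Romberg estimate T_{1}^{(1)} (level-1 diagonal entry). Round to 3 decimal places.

1.955

T_{0}^{(0)} (trapezoid, 1 panel, h=2.1000): 1.12327
T_{1}^{(0)} (trapezoid, 2 panels, h=1.0500): 1.74722
T_{1}^{(1)} = 1.74722 + (1.74722 − 1.12327)/3 = 1.95520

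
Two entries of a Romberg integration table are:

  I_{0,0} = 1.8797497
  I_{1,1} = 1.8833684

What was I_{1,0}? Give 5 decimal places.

From I_{1,1} = (4·I_{1,0} − I_{0,0})/3, solve for I_{1,0}:
4·I_{1,0} = 3·1.8833684 + 1.8797497 = 7.5298549
I_{1,0} = 1.8824637

1.88246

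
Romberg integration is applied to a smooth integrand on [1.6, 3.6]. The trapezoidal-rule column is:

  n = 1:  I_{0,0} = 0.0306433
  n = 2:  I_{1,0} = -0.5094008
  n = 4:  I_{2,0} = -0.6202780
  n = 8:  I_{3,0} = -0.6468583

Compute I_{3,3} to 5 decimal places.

-0.65563

Richardson extrapolation on the trapezoidal column (denominator 4−1=3):
I_{1,1} = -0.5094008 + (-0.5094008 − 0.0306433)/3 = -0.6894155
I_{2,1} = (4·(-0.6202780) − (-0.5094008)) / 3 = -0.6572371
I_{3,1} = -0.6468583 + (-0.6468583 − (-0.6202780))/3 = -0.6557184
I_{2,2} = (16·(-0.6572371) − (-0.6894155)) / 15 = -0.6550919
I_{3,2} = (16·(-0.6557184) − (-0.6572371)) / 15 = -0.6556172
I_{3,3} = -0.6556172 + (-0.6556172 − (-0.6550919))/63 = -0.6556255
(Column j=1 coincides with Simpson's rule on the same nodes.)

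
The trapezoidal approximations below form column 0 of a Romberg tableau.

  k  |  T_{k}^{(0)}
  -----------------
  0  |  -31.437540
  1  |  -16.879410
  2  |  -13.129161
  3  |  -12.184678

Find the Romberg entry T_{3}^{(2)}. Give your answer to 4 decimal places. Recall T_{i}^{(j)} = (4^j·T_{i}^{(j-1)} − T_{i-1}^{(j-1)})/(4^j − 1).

T_{2}^{(1)} = -13.129161 + (-13.129161 − (-16.879410))/3 = -11.879078
T_{3}^{(1)} = (4·(-12.184678) − (-13.129161)) / 3 = -11.869850
T_{3}^{(2)} = (16·(-11.869850) − (-11.879078)) / 15 = -11.869235

-11.8692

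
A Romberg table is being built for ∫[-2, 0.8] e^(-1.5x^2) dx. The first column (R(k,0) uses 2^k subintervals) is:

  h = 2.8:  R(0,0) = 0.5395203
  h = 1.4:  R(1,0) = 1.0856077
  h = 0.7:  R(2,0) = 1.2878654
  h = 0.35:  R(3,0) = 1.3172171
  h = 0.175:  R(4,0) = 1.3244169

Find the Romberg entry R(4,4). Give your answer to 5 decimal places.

Richardson extrapolation on the trapezoidal column (denominator 4−1=3):
R(1,1) = (4·1.0856077 − 0.5395203) / 3 = 1.2676368
R(2,1) = 1.2878654 + (1.2878654 − 1.0856077)/3 = 1.3552846
R(3,1) = 1.3172171 + (1.3172171 − 1.2878654)/3 = 1.3270010
R(4,1) = (4·1.3244169 − 1.3172171) / 3 = 1.3268168
R(2,2) = (16·1.3552846 − 1.2676368) / 15 = 1.3611278
R(3,2) = 1.3270010 + (1.3270010 − 1.3552846)/15 = 1.3251154
R(4,2) = (16·1.3268168 − 1.3270010) / 15 = 1.3268045
R(3,3) = 1.3251154 + (1.3251154 − 1.3611278)/63 = 1.3245438
R(4,3) = (64·1.3268045 − 1.3251154) / 63 = 1.3268313
R(4,4) = 1.3268313 + (1.3268313 − 1.3245438)/255 = 1.3268403
(Column j=1 coincides with Simpson's rule on the same nodes.)

1.32684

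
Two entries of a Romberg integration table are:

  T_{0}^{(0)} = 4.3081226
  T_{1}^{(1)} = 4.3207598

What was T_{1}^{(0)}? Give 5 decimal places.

From T_{1}^{(1)} = (4·T_{1}^{(0)} − T_{0}^{(0)})/3, solve for T_{1}^{(0)}:
4·T_{1}^{(0)} = 3·4.3207598 + 4.3081226 = 17.2704020
T_{1}^{(0)} = 4.3176005

4.31760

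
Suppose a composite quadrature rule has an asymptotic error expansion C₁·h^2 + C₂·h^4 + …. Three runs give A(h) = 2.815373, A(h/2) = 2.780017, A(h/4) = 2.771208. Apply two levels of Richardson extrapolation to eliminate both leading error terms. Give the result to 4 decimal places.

2.7683

First eliminate the h^2 term (factor 2^2 = 4):
  B₁ = (4·2.780017 − 2.815373)/3 = 2.768232
  B₂ = (4·2.771208 − 2.780017)/3 = 2.768272
Then eliminate the h^4 term (factor 2^4 = 16):
  (16·2.768272 − 2.768232)/15 = 2.768275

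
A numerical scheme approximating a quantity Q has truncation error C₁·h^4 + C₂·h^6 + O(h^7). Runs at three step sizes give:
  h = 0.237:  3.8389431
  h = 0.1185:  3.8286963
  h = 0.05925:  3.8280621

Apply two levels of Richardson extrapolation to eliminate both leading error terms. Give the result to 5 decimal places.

First eliminate the h^4 term (factor 2^4 = 16):
  B₁ = (16·3.8286963 − 3.8389431)/15 = 3.8280132
  B₂ = (16·3.8280621 − 3.8286963)/15 = 3.8280198
Then eliminate the h^6 term (factor 2^6 = 64):
  (64·3.8280198 − 3.8280132)/63 = 3.8280199

3.82802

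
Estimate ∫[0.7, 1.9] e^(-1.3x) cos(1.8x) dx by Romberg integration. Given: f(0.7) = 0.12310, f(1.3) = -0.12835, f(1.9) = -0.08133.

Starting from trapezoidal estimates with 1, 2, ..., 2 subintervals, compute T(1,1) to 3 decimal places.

-0.094

T(0,0) (trapezoid, 1 panel, h=1.2000): 0.02506
T(1,0) (trapezoid, 2 panels, h=0.6000): -0.06448
T(1,1) = -0.06448 + (-0.06448 − 0.02506)/3 = -0.09433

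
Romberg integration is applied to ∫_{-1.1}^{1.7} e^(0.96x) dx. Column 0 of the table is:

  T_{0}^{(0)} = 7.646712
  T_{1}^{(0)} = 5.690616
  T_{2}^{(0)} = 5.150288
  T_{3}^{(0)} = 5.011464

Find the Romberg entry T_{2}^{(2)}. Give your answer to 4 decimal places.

T_{1}^{(1)} = (4·5.690616 − 7.646712) / 3 = 5.038584
T_{2}^{(1)} = 5.150288 + (5.150288 − 5.690616)/3 = 4.970179
T_{2}^{(2)} = (16·4.970179 − 5.038584) / 15 = 4.965619
(Column j=1 coincides with Simpson's rule on the same nodes.)

4.9656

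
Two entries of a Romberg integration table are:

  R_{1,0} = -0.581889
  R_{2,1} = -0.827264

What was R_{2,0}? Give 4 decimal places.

From R_{2,1} = (4·R_{2,0} − R_{1,0})/3, solve for R_{2,0}:
4·R_{2,0} = 3·(-0.827264) + (-0.581889) = -3.063681
R_{2,0} = -0.765920

-0.7659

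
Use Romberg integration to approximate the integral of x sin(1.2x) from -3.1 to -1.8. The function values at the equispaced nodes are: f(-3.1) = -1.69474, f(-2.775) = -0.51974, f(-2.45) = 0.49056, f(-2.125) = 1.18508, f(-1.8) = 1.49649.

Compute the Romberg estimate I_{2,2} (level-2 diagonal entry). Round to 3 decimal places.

I_{0,0} (trapezoid, 1 panel, h=1.3000): -0.12886
I_{1,0} (trapezoid, 2 panels, h=0.6500): 0.25443
I_{2,0} (trapezoid, 4 panels, h=0.3250): 0.34345
I_{1,1} = 0.25443 + (0.25443 − (-0.12886))/3 = 0.38219
I_{2,1} = 0.34345 + (0.34345 − 0.25443)/3 = 0.37312
I_{2,2} = 0.37312 + (0.37312 − 0.38219)/15 = 0.37252

0.373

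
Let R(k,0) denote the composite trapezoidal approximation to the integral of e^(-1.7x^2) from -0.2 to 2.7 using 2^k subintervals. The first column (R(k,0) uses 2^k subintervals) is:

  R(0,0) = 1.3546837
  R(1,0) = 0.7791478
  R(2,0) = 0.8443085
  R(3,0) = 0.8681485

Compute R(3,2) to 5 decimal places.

Richardson extrapolation on the trapezoidal column (denominator 4−1=3):
R(2,1) = 0.8443085 + (0.8443085 − 0.7791478)/3 = 0.8660287
R(3,1) = 0.8681485 + (0.8681485 − 0.8443085)/3 = 0.8760952
R(3,2) = (16·0.8760952 − 0.8660287) / 15 = 0.8767663

0.87677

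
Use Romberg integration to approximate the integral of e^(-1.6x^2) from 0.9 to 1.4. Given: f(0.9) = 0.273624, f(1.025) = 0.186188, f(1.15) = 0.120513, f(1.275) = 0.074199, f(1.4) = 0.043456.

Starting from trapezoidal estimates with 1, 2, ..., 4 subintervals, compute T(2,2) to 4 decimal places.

0.0667

T(0,0) (trapezoid, 1 panel, h=0.5000): 0.079270
T(1,0) (trapezoid, 2 panels, h=0.2500): 0.069763
T(2,0) (trapezoid, 4 panels, h=0.1250): 0.067430
T(1,1) = 0.069763 + (0.069763 − 0.079270)/3 = 0.066594
T(2,1) = 0.067430 + (0.067430 − 0.069763)/3 = 0.066652
T(2,2) = 0.066652 + (0.066652 − 0.066594)/15 = 0.066656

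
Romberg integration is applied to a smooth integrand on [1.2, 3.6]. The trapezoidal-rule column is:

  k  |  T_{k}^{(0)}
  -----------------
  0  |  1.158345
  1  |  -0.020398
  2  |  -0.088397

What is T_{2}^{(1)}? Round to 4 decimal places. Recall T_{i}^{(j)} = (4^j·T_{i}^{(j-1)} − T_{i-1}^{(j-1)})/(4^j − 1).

T_{2}^{(1)} = -0.088397 + (-0.088397 − (-0.020398))/3 = -0.111063

-0.1111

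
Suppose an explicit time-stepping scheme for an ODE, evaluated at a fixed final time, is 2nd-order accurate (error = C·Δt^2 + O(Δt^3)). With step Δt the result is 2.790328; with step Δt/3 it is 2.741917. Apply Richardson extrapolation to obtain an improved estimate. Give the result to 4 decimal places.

2.7359

The leading error scales as Δt^2; refining by a factor of 3 reduces it by 3^2 = 9.
Extrapolated value = (9·A(Δt/3) − A(Δt)) / (9 − 1)
= (9·2.741917 − 2.790328) / 8
= 21.886925 / 8 = 2.735866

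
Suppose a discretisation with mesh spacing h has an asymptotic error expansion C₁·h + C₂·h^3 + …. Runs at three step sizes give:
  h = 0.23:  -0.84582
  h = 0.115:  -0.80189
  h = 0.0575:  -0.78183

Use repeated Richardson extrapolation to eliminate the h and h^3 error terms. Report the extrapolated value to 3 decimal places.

First eliminate the h term (factor 2^1 = 2):
  B₁ = (2·(-0.80189) − (-0.84582))/1 = -0.75796
  B₂ = (2·(-0.78183) − (-0.80189))/1 = -0.76177
Then eliminate the h^3 term (factor 2^3 = 8):
  (8·(-0.76177) − (-0.75796))/7 = -0.76231

-0.762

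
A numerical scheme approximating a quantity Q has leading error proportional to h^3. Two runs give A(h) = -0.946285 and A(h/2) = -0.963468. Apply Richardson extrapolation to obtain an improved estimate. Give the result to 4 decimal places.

-0.9659

The leading error scales as h^3; refining by a factor of 2 reduces it by 2^3 = 8.
Extrapolated value = (8·A(h/2) − A(h)) / (8 − 1)
= (8·(-0.963468) − (-0.946285)) / 7
= -6.761459 / 7 = -0.965923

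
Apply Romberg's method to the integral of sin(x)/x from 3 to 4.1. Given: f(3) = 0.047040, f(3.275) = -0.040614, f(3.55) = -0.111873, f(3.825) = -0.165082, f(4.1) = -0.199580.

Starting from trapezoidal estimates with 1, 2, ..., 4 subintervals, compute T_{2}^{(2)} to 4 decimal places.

-0.1099

T_{0}^{(0)} (trapezoid, 1 panel, h=1.1000): -0.083897
T_{1}^{(0)} (trapezoid, 2 panels, h=0.5500): -0.103479
T_{2}^{(0)} (trapezoid, 4 panels, h=0.2750): -0.108306
T_{1}^{(1)} = -0.103479 + (-0.103479 − (-0.083897))/3 = -0.110006
T_{2}^{(1)} = -0.108306 + (-0.108306 − (-0.103479))/3 = -0.109915
T_{2}^{(2)} = -0.109915 + (-0.109915 − (-0.110006))/15 = -0.109909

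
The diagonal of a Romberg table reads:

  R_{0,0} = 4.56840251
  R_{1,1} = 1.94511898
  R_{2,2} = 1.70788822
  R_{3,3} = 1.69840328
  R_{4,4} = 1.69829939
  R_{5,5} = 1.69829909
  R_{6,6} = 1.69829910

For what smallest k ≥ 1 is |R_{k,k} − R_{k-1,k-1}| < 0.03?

k = 3

|R_{1,1} − R_{0,0}| = 2.62328353 ≥ 0.03
|R_{2,2} − R_{1,1}| = 0.23723076 ≥ 0.03
|R_{3,3} − R_{2,2}| = 0.00948494 < 0.03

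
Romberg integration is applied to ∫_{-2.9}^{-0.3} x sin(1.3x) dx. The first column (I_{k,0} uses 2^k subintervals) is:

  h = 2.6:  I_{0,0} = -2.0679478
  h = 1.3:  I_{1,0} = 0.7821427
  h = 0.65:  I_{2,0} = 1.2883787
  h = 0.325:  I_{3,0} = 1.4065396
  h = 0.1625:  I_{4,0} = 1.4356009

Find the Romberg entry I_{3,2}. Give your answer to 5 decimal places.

Richardson extrapolation on the trapezoidal column (denominator 4−1=3):
I_{2,1} = 1.2883787 + (1.2883787 − 0.7821427)/3 = 1.4571240
I_{3,1} = 1.4065396 + (1.4065396 − 1.2883787)/3 = 1.4459266
I_{3,2} = (16·1.4459266 − 1.4571240) / 15 = 1.4451801

1.44518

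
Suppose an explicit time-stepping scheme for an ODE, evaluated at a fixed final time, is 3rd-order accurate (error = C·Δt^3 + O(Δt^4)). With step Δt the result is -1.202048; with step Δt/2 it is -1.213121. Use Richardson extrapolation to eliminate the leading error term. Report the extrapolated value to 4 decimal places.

Extrapolated value = (8·A(Δt/2) − A(Δt)) / (8 − 1)
= (8·(-1.213121) − (-1.202048)) / 7
= -8.502920 / 7 = -1.214703

-1.2147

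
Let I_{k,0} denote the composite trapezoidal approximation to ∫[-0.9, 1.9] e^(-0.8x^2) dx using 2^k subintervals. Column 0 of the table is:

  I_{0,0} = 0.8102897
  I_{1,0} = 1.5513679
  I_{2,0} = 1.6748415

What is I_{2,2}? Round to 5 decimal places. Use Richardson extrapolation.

1.71051

I_{1,1} = (4·1.5513679 − 0.8102897) / 3 = 1.7983940
I_{2,1} = 1.6748415 + (1.6748415 − 1.5513679)/3 = 1.7159994
I_{2,2} = 1.7159994 + (1.7159994 − 1.7983940)/15 = 1.7105064
(Column j=1 coincides with Simpson's rule on the same nodes.)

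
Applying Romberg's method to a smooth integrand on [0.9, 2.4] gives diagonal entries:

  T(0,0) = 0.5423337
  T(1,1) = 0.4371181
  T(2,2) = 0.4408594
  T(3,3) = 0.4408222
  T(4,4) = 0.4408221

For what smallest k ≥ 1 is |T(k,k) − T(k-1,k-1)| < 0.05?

k = 2

|T(1,1) − T(0,0)| = 0.1052156 ≥ 0.05
|T(2,2) − T(1,1)| = 0.0037413 < 0.05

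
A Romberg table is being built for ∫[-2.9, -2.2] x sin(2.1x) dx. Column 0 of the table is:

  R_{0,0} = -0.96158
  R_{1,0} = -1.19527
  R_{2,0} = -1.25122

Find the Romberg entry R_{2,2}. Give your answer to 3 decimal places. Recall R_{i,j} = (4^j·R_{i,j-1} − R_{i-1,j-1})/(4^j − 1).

-1.270

Richardson extrapolation on the trapezoidal column (denominator 4−1=3):
R_{1,1} = (4·(-1.19527) − (-0.96158)) / 3 = -1.27317
R_{2,1} = -1.25122 + (-1.25122 − (-1.19527))/3 = -1.26987
R_{2,2} = (16·(-1.26987) − (-1.27317)) / 15 = -1.26965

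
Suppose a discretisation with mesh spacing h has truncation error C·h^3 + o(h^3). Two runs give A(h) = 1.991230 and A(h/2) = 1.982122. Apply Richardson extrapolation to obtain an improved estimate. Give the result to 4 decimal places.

Extrapolated value = (8·A(h/2) − A(h)) / (8 − 1)
= (8·1.982122 − 1.991230) / 7
= 13.865746 / 7 = 1.980821

1.9808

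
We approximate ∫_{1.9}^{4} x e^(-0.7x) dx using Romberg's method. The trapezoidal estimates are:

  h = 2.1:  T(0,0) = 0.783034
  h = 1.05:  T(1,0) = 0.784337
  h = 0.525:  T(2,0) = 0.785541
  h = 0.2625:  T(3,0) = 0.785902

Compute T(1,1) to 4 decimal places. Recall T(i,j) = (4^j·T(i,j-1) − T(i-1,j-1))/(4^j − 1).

0.7848

Richardson extrapolation on the trapezoidal column (denominator 4−1=3):
T(1,1) = 0.784337 + (0.784337 − 0.783034)/3 = 0.784771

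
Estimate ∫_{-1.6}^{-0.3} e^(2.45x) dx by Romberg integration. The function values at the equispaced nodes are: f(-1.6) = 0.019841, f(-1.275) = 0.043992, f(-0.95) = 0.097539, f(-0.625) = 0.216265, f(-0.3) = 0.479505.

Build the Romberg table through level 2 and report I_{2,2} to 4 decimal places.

I_{0,0} (trapezoid, 1 panel, h=1.3000): 0.324575
I_{1,0} (trapezoid, 2 panels, h=0.6500): 0.225688
I_{2,0} (trapezoid, 4 panels, h=0.3250): 0.197427
I_{1,1} = 0.225688 + (0.225688 − 0.324575)/3 = 0.192726
I_{2,1} = 0.197427 + (0.197427 − 0.225688)/3 = 0.188007
I_{2,2} = 0.188007 + (0.188007 − 0.192726)/15 = 0.187692

0.1877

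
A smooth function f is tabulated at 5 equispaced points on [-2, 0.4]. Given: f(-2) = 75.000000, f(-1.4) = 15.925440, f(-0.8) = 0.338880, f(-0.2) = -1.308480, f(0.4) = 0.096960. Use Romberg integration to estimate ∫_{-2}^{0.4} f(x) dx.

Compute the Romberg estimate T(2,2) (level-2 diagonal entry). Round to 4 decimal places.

26.5997

T(0,0) (trapezoid, 1 panel, h=2.4000): 90.116352
T(1,0) (trapezoid, 2 panels, h=1.2000): 45.464832
T(2,0) (trapezoid, 4 panels, h=0.6000): 31.502592
T(1,1) = 45.464832 + (45.464832 − 90.116352)/3 = 30.580992
T(2,1) = 31.502592 + (31.502592 − 45.464832)/3 = 26.848512
T(2,2) = 26.848512 + (26.848512 − 30.580992)/15 = 26.599680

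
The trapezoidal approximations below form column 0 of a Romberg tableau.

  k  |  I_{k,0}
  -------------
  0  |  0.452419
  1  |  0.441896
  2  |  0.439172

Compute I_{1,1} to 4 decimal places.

Richardson extrapolation on the trapezoidal column (denominator 4−1=3):
I_{1,1} = (4·0.441896 − 0.452419) / 3 = 0.438388

0.4384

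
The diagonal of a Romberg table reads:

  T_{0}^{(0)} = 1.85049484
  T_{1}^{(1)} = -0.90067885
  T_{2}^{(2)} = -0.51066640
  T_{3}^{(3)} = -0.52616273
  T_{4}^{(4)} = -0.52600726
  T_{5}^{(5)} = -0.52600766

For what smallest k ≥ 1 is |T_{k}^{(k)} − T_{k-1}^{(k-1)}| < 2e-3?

k = 4

|T_{1}^{(1)} − T_{0}^{(0)}| = 2.75117369 ≥ 2e-3
|T_{2}^{(2)} − T_{1}^{(1)}| = 0.39001245 ≥ 2e-3
|T_{3}^{(3)} − T_{2}^{(2)}| = 0.01549633 ≥ 2e-3
|T_{4}^{(4)} − T_{3}^{(3)}| = 0.00015547 < 2e-3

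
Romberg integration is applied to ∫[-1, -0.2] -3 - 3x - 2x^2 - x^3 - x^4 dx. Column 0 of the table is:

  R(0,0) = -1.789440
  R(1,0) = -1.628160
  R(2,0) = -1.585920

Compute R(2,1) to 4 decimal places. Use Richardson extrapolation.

R(2,1) = (4·(-1.585920) − (-1.628160)) / 3 = -1.571840

-1.5718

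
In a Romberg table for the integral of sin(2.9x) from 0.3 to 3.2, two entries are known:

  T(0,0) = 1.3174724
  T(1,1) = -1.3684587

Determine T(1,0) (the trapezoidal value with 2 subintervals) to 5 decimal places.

-0.69698

From T(1,1) = (4·T(1,0) − T(0,0))/3, solve for T(1,0):
4·T(1,0) = 3·(-1.3684587) + 1.3174724 = -2.7879037
T(1,0) = -0.6969759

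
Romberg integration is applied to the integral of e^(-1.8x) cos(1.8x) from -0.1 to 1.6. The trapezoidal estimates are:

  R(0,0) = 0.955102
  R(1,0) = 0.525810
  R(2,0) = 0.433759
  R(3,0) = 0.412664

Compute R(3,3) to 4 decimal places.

0.4058

Richardson extrapolation on the trapezoidal column (denominator 4−1=3):
R(1,1) = (4·0.525810 − 0.955102) / 3 = 0.382713
R(2,1) = (4·0.433759 − 0.525810) / 3 = 0.403075
R(3,1) = (4·0.412664 − 0.433759) / 3 = 0.405632
R(2,2) = (16·0.403075 − 0.382713) / 15 = 0.404432
R(3,2) = 0.405632 + (0.405632 − 0.403075)/15 = 0.405802
R(3,3) = 0.405802 + (0.405802 − 0.404432)/63 = 0.405824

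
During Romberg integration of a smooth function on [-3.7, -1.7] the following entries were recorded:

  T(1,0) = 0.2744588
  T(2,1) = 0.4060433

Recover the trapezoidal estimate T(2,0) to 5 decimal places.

0.37315

From T(2,1) = (4·T(2,0) − T(1,0))/3, solve for T(2,0):
4·T(2,0) = 3·0.4060433 + 0.2744588 = 1.4925887
T(2,0) = 0.3731472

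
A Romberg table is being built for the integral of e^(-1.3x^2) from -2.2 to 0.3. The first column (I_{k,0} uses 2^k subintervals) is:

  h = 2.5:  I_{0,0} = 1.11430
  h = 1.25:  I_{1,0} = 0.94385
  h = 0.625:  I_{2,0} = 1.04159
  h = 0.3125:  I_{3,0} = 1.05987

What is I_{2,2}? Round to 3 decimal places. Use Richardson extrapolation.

I_{1,1} = 0.94385 + (0.94385 − 1.11430)/3 = 0.88703
I_{2,1} = (4·1.04159 − 0.94385) / 3 = 1.07417
I_{2,2} = 1.07417 + (1.07417 − 0.88703)/15 = 1.08665

1.087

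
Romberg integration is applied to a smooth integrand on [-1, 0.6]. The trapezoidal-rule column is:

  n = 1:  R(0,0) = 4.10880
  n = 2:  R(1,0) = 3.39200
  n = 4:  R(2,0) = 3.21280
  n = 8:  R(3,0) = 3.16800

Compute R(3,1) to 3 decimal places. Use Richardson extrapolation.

Richardson extrapolation on the trapezoidal column (denominator 4−1=3):
R(3,1) = 3.16800 + (3.16800 − 3.21280)/3 = 3.15307
(Column j=1 coincides with Simpson's rule on the same nodes.)

3.153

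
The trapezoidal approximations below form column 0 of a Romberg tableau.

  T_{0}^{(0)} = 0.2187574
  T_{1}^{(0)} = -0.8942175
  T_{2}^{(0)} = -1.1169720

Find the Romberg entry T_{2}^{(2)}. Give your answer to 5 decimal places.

Richardson extrapolation on the trapezoidal column (denominator 4−1=3):
T_{1}^{(1)} = (4·(-0.8942175) − 0.2187574) / 3 = -1.2652091
T_{2}^{(1)} = (4·(-1.1169720) − (-0.8942175)) / 3 = -1.1912235
T_{2}^{(2)} = (16·(-1.1912235) − (-1.2652091)) / 15 = -1.1862911
(Column j=1 coincides with Simpson's rule on the same nodes.)

-1.18629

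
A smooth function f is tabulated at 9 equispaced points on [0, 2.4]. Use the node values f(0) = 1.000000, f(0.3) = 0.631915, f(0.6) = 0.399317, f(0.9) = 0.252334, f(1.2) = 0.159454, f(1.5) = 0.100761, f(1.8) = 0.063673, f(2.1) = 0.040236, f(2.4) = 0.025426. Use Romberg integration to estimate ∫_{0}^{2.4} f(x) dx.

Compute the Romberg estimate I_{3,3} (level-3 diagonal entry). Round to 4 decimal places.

I_{0,0} (trapezoid, 1 panel, h=2.4000): 1.230511
I_{1,0} (trapezoid, 2 panels, h=1.2000): 0.806600
I_{2,0} (trapezoid, 4 panels, h=0.6000): 0.681094
I_{3,0} (trapezoid, 8 panels, h=0.3000): 0.648121
I_{1,1} = 0.806600 + (0.806600 − 1.230511)/3 = 0.665296
I_{2,1} = 0.681094 + (0.681094 − 0.806600)/3 = 0.639259
I_{3,1} = 0.648121 + (0.648121 − 0.681094)/3 = 0.637130
I_{2,2} = 0.639259 + (0.639259 − 0.665296)/15 = 0.637523
I_{3,2} = 0.637130 + (0.637130 − 0.639259)/15 = 0.636988
I_{3,3} = 0.636988 + (0.636988 − 0.637523)/63 = 0.636980

0.6370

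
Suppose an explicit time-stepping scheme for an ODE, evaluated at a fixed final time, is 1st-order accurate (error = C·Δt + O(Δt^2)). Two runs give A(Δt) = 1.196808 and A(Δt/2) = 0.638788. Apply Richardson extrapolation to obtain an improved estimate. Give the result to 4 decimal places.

0.0808

Extrapolated value = (2·A(Δt/2) − A(Δt)) / (2 − 1)
= (2·0.638788 − 1.196808) / 1
= 0.080768 / 1 = 0.080768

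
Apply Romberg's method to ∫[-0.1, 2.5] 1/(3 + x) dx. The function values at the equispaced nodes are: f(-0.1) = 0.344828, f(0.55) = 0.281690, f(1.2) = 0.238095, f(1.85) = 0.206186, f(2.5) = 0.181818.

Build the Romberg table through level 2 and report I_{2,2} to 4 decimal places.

I_{0,0} (trapezoid, 1 panel, h=2.6000): 0.684640
I_{1,0} (trapezoid, 2 panels, h=1.3000): 0.651843
I_{2,0} (trapezoid, 4 panels, h=0.6500): 0.643041
I_{1,1} = 0.651843 + (0.651843 − 0.684640)/3 = 0.640911
I_{2,1} = 0.643041 + (0.643041 − 0.651843)/3 = 0.640107
I_{2,2} = 0.640107 + (0.640107 − 0.640911)/15 = 0.640053

0.6401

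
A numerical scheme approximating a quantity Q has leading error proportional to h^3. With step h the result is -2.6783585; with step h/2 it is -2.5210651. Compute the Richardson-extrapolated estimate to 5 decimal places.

Extrapolated value = (8·A(h/2) − A(h)) / (8 − 1)
= (8·(-2.5210651) − (-2.6783585)) / 7
= -17.4901623 / 7 = -2.4985946

-2.49859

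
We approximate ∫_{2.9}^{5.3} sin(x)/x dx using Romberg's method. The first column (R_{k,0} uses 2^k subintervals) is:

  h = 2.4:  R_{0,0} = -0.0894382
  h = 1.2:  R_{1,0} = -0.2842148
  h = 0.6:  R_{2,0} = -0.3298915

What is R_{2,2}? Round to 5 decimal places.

Richardson extrapolation on the trapezoidal column (denominator 4−1=3):
R_{1,1} = -0.2842148 + (-0.2842148 − (-0.0894382))/3 = -0.3491403
R_{2,1} = (4·(-0.3298915) − (-0.2842148)) / 3 = -0.3451171
R_{2,2} = -0.3451171 + (-0.3451171 − (-0.3491403))/15 = -0.3448489

-0.34485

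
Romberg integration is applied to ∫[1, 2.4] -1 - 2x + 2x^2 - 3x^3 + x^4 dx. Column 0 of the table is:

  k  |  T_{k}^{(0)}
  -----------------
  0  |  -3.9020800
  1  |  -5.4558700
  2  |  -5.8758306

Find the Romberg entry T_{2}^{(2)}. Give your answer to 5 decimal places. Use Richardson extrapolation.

-6.01862

Richardson extrapolation on the trapezoidal column (denominator 4−1=3):
T_{1}^{(1)} = -5.4558700 + (-5.4558700 − (-3.9020800))/3 = -5.9738000
T_{2}^{(1)} = (4·(-5.8758306) − (-5.4558700)) / 3 = -6.0158175
T_{2}^{(2)} = (16·(-6.0158175) − (-5.9738000)) / 15 = -6.0186187
(Column j=1 coincides with Simpson's rule on the same nodes.)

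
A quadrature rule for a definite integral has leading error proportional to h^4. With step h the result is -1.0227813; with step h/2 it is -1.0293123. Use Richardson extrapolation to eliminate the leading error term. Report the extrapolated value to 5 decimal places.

-1.02975

The leading error scales as h^4; refining by a factor of 2 reduces it by 2^4 = 16.
Extrapolated value = (16·A(h/2) − A(h)) / (16 − 1)
= (16·(-1.0293123) − (-1.0227813)) / 15
= -15.4462155 / 15 = -1.0297477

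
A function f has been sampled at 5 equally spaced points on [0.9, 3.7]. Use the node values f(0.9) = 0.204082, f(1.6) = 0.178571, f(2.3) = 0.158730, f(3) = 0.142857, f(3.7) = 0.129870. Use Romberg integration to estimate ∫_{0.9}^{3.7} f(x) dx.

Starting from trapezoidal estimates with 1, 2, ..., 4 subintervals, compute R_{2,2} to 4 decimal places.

R_{0,0} (trapezoid, 1 panel, h=2.8000): 0.467533
R_{1,0} (trapezoid, 2 panels, h=1.4000): 0.455988
R_{2,0} (trapezoid, 4 panels, h=0.7000): 0.452994
R_{1,1} = 0.455988 + (0.455988 − 0.467533)/3 = 0.452140
R_{2,1} = 0.452994 + (0.452994 − 0.455988)/3 = 0.451996
R_{2,2} = 0.451996 + (0.451996 − 0.452140)/15 = 0.451986

0.4520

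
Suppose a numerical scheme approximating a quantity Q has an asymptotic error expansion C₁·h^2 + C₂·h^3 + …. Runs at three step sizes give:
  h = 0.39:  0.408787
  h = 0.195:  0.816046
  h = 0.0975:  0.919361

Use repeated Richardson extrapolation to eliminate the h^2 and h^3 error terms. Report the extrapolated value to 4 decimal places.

0.9541

First eliminate the h^2 term (factor 2^2 = 4):
  B₁ = (4·0.816046 − 0.408787)/3 = 0.951799
  B₂ = (4·0.919361 − 0.816046)/3 = 0.953799
Then eliminate the h^3 term (factor 2^3 = 8):
  (8·0.953799 − 0.951799)/7 = 0.954085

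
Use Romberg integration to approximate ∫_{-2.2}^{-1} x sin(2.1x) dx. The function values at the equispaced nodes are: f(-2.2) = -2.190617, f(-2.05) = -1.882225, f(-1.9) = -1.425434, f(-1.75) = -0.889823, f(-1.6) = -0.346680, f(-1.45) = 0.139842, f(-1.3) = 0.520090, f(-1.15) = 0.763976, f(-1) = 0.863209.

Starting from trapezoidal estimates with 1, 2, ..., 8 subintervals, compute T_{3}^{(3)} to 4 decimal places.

-0.5653

T_{0}^{(0)} (trapezoid, 1 panel, h=1.2000): -0.796445
T_{1}^{(0)} (trapezoid, 2 panels, h=0.6000): -0.606230
T_{2}^{(0)} (trapezoid, 4 panels, h=0.3000): -0.574718
T_{3}^{(0)} (trapezoid, 8 panels, h=0.1500): -0.567594
T_{1}^{(1)} = -0.606230 + (-0.606230 − (-0.796445))/3 = -0.542825
T_{2}^{(1)} = -0.574718 + (-0.574718 − (-0.606230))/3 = -0.564214
T_{3}^{(1)} = -0.567594 + (-0.567594 − (-0.574718))/3 = -0.565219
T_{2}^{(2)} = -0.564214 + (-0.564214 − (-0.542825))/15 = -0.565640
T_{3}^{(2)} = -0.565219 + (-0.565219 − (-0.564214))/15 = -0.565286
T_{3}^{(3)} = -0.565286 + (-0.565286 − (-0.565640))/63 = -0.565280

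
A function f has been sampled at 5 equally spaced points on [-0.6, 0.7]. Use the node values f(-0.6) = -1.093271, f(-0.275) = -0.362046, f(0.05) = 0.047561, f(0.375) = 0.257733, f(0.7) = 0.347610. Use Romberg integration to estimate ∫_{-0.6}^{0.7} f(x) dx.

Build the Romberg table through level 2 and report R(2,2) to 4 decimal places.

-0.1154

R(0,0) (trapezoid, 1 panel, h=1.3000): -0.484680
R(1,0) (trapezoid, 2 panels, h=0.6500): -0.211425
R(2,0) (trapezoid, 4 panels, h=0.3250): -0.139614
R(1,1) = -0.211425 + (-0.211425 − (-0.484680))/3 = -0.120340
R(2,1) = -0.139614 + (-0.139614 − (-0.211425))/3 = -0.115677
R(2,2) = -0.115677 + (-0.115677 − (-0.120340))/15 = -0.115366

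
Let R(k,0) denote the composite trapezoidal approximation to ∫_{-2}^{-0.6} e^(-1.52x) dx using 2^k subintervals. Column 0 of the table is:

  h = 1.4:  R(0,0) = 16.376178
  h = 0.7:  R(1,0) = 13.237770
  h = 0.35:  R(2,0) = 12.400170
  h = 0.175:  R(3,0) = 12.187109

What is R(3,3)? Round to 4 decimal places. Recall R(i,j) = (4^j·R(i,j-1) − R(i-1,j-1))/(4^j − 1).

12.1158

R(1,1) = (4·13.237770 − 16.376178) / 3 = 12.191634
R(2,1) = 12.400170 + (12.400170 − 13.237770)/3 = 12.120970
R(3,1) = 12.187109 + (12.187109 − 12.400170)/3 = 12.116089
R(2,2) = 12.120970 + (12.120970 − 12.191634)/15 = 12.116259
R(3,2) = (16·12.116089 − 12.120970) / 15 = 12.115764
R(3,3) = 12.115764 + (12.115764 − 12.116259)/63 = 12.115756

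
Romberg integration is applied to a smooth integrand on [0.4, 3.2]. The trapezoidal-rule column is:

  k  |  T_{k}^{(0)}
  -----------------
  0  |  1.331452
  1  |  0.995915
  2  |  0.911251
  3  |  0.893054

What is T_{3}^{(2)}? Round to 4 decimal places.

Richardson extrapolation on the trapezoidal column (denominator 4−1=3):
T_{2}^{(1)} = (4·0.911251 − 0.995915) / 3 = 0.883030
T_{3}^{(1)} = 0.893054 + (0.893054 − 0.911251)/3 = 0.886988
T_{3}^{(2)} = (16·0.886988 − 0.883030) / 15 = 0.887252

0.8873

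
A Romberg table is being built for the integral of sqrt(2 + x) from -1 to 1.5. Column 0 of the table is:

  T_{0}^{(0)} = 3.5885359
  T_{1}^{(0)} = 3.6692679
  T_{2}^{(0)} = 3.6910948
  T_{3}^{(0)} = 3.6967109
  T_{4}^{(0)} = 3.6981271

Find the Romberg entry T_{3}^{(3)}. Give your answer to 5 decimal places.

Richardson extrapolation on the trapezoidal column (denominator 4−1=3):
T_{1}^{(1)} = 3.6692679 + (3.6692679 − 3.5885359)/3 = 3.6961786
T_{2}^{(1)} = 3.6910948 + (3.6910948 − 3.6692679)/3 = 3.6983704
T_{3}^{(1)} = (4·3.6967109 − 3.6910948) / 3 = 3.6985829
T_{2}^{(2)} = 3.6983704 + (3.6983704 − 3.6961786)/15 = 3.6985165
T_{3}^{(2)} = 3.6985829 + (3.6985829 − 3.6983704)/15 = 3.6985971
T_{3}^{(3)} = (64·3.6985971 − 3.6985165) / 63 = 3.6985984
(Column j=1 coincides with Simpson's rule on the same nodes.)

3.69860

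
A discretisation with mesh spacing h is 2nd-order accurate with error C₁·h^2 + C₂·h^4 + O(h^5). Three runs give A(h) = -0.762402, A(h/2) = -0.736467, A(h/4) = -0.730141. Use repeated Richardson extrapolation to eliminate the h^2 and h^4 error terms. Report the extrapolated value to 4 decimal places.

-0.7280

First eliminate the h^2 term (factor 2^2 = 4):
  B₁ = (4·(-0.736467) − (-0.762402))/3 = -0.727822
  B₂ = (4·(-0.730141) − (-0.736467))/3 = -0.728032
Then eliminate the h^4 term (factor 2^4 = 16):
  (16·(-0.728032) − (-0.727822))/15 = -0.728046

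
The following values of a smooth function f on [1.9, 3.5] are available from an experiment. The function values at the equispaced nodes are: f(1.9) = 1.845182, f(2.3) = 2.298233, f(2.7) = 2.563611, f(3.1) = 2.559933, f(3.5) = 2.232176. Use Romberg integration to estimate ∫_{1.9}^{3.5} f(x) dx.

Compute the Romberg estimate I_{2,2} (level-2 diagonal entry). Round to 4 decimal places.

3.8181

I_{0,0} (trapezoid, 1 panel, h=1.6000): 3.261886
I_{1,0} (trapezoid, 2 panels, h=0.8000): 3.681832
I_{2,0} (trapezoid, 4 panels, h=0.4000): 3.784182
I_{1,1} = 3.681832 + (3.681832 − 3.261886)/3 = 3.821814
I_{2,1} = 3.784182 + (3.784182 − 3.681832)/3 = 3.818299
I_{2,2} = 3.818299 + (3.818299 − 3.821814)/15 = 3.818065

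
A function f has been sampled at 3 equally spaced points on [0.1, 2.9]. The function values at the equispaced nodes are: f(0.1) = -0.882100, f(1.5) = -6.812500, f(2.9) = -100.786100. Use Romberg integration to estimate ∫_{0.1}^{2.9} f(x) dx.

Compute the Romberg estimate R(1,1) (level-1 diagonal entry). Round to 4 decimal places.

R(0,0) (trapezoid, 1 panel, h=2.8000): -142.335480
R(1,0) (trapezoid, 2 panels, h=1.4000): -80.705240
R(1,1) = -80.705240 + (-80.705240 − (-142.335480))/3 = -60.161827

-60.1618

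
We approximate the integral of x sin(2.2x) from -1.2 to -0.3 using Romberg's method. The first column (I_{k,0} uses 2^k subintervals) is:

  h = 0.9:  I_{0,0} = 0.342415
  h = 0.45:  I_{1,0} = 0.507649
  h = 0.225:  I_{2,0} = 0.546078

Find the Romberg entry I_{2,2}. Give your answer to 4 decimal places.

0.5586

I_{1,1} = (4·0.507649 − 0.342415) / 3 = 0.562727
I_{2,1} = (4·0.546078 − 0.507649) / 3 = 0.558888
I_{2,2} = (16·0.558888 − 0.562727) / 15 = 0.558632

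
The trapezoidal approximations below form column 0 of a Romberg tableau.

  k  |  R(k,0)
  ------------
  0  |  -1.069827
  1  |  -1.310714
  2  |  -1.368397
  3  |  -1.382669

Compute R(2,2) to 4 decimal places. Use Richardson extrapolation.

-1.3874

R(1,1) = (4·(-1.310714) − (-1.069827)) / 3 = -1.391010
R(2,1) = -1.368397 + (-1.368397 − (-1.310714))/3 = -1.387625
R(2,2) = -1.387625 + (-1.387625 − (-1.391010))/15 = -1.387399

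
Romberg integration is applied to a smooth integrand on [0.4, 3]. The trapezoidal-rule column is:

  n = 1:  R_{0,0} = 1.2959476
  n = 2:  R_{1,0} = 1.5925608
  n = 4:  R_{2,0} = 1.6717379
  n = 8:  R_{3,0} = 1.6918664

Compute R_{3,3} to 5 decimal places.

Richardson extrapolation on the trapezoidal column (denominator 4−1=3):
R_{1,1} = 1.5925608 + (1.5925608 − 1.2959476)/3 = 1.6914319
R_{2,1} = (4·1.6717379 − 1.5925608) / 3 = 1.6981303
R_{3,1} = 1.6918664 + (1.6918664 − 1.6717379)/3 = 1.6985759
R_{2,2} = 1.6981303 + (1.6981303 − 1.6914319)/15 = 1.6985769
R_{3,2} = 1.6985759 + (1.6985759 − 1.6981303)/15 = 1.6986056
R_{3,3} = 1.6986056 + (1.6986056 − 1.6985769)/63 = 1.6986061
(Column j=1 coincides with Simpson's rule on the same nodes.)

1.69861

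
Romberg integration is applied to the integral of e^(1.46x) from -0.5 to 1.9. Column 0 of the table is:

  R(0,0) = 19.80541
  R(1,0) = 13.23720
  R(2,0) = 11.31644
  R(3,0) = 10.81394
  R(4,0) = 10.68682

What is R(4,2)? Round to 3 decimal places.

10.644

Richardson extrapolation on the trapezoidal column (denominator 4−1=3):
R(3,1) = (4·10.81394 − 11.31644) / 3 = 10.64644
R(4,1) = 10.68682 + (10.68682 − 10.81394)/3 = 10.64445
R(4,2) = 10.64445 + (10.64445 − 10.64644)/15 = 10.64432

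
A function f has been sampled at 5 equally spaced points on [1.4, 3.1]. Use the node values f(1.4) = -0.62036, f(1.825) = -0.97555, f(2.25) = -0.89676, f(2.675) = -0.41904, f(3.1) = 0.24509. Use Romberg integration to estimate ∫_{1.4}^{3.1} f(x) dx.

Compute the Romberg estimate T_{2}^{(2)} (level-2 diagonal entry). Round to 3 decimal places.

T_{0}^{(0)} (trapezoid, 1 panel, h=1.7000): -0.31898
T_{1}^{(0)} (trapezoid, 2 panels, h=0.8500): -0.92174
T_{2}^{(0)} (trapezoid, 4 panels, h=0.4250): -1.05357
T_{1}^{(1)} = -0.92174 + (-0.92174 − (-0.31898))/3 = -1.12266
T_{2}^{(1)} = -1.05357 + (-1.05357 − (-0.92174))/3 = -1.09751
T_{2}^{(2)} = -1.09751 + (-1.09751 − (-1.12266))/15 = -1.09583

-1.096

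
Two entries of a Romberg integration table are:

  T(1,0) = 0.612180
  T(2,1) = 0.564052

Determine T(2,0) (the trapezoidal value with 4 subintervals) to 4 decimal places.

From T(2,1) = (4·T(2,0) − T(1,0))/3, solve for T(2,0):
4·T(2,0) = 3·0.564052 + 0.612180 = 2.304336
T(2,0) = 0.576084

0.5761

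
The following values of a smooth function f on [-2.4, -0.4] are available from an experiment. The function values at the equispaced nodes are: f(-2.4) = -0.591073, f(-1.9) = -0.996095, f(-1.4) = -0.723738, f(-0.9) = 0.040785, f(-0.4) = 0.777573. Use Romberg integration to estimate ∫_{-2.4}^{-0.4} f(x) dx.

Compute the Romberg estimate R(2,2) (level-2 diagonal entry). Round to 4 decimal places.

-0.8433

R(0,0) (trapezoid, 1 panel, h=2.0000): 0.186500
R(1,0) (trapezoid, 2 panels, h=1.0000): -0.630488
R(2,0) (trapezoid, 4 panels, h=0.5000): -0.792899
R(1,1) = -0.630488 + (-0.630488 − 0.186500)/3 = -0.902817
R(2,1) = -0.792899 + (-0.792899 − (-0.630488))/3 = -0.847036
R(2,2) = -0.847036 + (-0.847036 − (-0.902817))/15 = -0.843317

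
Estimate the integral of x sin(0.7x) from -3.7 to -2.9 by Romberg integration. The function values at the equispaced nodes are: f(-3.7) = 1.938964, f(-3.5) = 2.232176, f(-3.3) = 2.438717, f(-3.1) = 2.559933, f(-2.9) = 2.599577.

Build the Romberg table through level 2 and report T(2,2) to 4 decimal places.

T(0,0) (trapezoid, 1 panel, h=0.8000): 1.815416
T(1,0) (trapezoid, 2 panels, h=0.4000): 1.883195
T(2,0) (trapezoid, 4 panels, h=0.2000): 1.900019
T(1,1) = 1.883195 + (1.883195 − 1.815416)/3 = 1.905788
T(2,1) = 1.900019 + (1.900019 − 1.883195)/3 = 1.905627
T(2,2) = 1.905627 + (1.905627 − 1.905788)/15 = 1.905616

1.9056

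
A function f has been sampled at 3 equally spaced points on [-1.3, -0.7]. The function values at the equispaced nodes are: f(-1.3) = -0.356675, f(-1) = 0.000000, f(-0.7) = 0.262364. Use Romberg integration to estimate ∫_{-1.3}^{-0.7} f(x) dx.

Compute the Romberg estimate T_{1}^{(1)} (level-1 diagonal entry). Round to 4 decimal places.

-0.0094

T_{0}^{(0)} (trapezoid, 1 panel, h=0.6000): -0.028293
T_{1}^{(0)} (trapezoid, 2 panels, h=0.3000): -0.014147
T_{1}^{(1)} = -0.014147 + (-0.014147 − (-0.028293))/3 = -0.009432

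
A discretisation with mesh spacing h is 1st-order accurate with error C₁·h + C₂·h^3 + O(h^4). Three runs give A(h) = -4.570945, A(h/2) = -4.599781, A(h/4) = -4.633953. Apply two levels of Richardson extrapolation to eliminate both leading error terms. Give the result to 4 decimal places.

-4.6738

First eliminate the h term (factor 2^1 = 2):
  B₁ = (2·(-4.599781) − (-4.570945))/1 = -4.628617
  B₂ = (2·(-4.633953) − (-4.599781))/1 = -4.668125
Then eliminate the h^3 term (factor 2^3 = 8):
  (8·(-4.668125) − (-4.628617))/7 = -4.673769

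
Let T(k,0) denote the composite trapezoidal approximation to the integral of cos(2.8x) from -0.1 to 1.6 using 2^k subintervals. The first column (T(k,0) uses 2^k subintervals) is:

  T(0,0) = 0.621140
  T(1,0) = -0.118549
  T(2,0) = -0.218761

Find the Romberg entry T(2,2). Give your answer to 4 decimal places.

T(1,1) = (4·(-0.118549) − 0.621140) / 3 = -0.365112
T(2,1) = -0.218761 + (-0.218761 − (-0.118549))/3 = -0.252165
T(2,2) = -0.252165 + (-0.252165 − (-0.365112))/15 = -0.244635
(Column j=1 coincides with Simpson's rule on the same nodes.)

-0.2446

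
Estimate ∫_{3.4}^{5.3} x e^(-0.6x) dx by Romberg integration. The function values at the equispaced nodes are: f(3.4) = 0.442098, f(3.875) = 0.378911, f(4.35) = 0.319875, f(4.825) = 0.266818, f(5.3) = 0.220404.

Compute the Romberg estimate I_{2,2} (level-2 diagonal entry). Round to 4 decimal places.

I_{0,0} (trapezoid, 1 panel, h=1.9000): 0.629377
I_{1,0} (trapezoid, 2 panels, h=0.9500): 0.618570
I_{2,0} (trapezoid, 4 panels, h=0.4750): 0.616006
I_{1,1} = 0.618570 + (0.618570 − 0.629377)/3 = 0.614968
I_{2,1} = 0.616006 + (0.616006 − 0.618570)/3 = 0.615151
I_{2,2} = 0.615151 + (0.615151 − 0.614968)/15 = 0.615163

0.6152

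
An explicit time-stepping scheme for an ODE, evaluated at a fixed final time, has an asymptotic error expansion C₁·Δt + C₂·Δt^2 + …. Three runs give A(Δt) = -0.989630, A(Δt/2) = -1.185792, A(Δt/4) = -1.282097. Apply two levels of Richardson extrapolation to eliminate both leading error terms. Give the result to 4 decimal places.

-1.3772

First eliminate the Δt term (factor 2^1 = 2):
  B₁ = (2·(-1.185792) − (-0.989630))/1 = -1.381954
  B₂ = (2·(-1.282097) − (-1.185792))/1 = -1.378402
Then eliminate the Δt^2 term (factor 2^2 = 4):
  (4·(-1.378402) − (-1.381954))/3 = -1.377218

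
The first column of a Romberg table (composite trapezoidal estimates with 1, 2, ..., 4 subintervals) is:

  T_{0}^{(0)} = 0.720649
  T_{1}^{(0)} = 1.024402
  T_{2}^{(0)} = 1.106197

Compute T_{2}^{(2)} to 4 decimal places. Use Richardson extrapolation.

1.1340

T_{1}^{(1)} = (4·1.024402 − 0.720649) / 3 = 1.125653
T_{2}^{(1)} = 1.106197 + (1.106197 − 1.024402)/3 = 1.133462
T_{2}^{(2)} = 1.133462 + (1.133462 − 1.125653)/15 = 1.133983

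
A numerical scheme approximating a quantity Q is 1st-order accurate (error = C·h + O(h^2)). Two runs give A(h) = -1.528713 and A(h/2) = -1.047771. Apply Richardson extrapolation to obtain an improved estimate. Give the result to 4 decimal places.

-0.5668

The leading error scales as h; refining by a factor of 2 reduces it by 2^1 = 2.
Extrapolated value = (2·A(h/2) − A(h)) / (2 − 1)
= (2·(-1.047771) − (-1.528713)) / 1
= -0.566829 / 1 = -0.566829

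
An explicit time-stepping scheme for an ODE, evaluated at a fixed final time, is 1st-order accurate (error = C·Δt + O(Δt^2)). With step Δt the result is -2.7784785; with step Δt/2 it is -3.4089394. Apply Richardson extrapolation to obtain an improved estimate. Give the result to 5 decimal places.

The leading error scales as Δt; refining by a factor of 2 reduces it by 2^1 = 2.
Extrapolated value = (2·A(Δt/2) − A(Δt)) / (2 − 1)
= (2·(-3.4089394) − (-2.7784785)) / 1
= -4.0394003 / 1 = -4.0394003

-4.03940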